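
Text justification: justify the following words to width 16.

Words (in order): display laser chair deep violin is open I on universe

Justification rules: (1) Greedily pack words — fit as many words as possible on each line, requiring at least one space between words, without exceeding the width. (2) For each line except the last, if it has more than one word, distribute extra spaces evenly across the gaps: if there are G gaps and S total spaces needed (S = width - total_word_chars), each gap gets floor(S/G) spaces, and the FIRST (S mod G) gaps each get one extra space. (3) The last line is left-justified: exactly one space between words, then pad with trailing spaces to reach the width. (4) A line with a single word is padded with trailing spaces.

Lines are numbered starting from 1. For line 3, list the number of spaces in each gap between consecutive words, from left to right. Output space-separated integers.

Answer: 1 1 1

Derivation:
Line 1: ['display', 'laser'] (min_width=13, slack=3)
Line 2: ['chair', 'deep'] (min_width=10, slack=6)
Line 3: ['violin', 'is', 'open', 'I'] (min_width=16, slack=0)
Line 4: ['on', 'universe'] (min_width=11, slack=5)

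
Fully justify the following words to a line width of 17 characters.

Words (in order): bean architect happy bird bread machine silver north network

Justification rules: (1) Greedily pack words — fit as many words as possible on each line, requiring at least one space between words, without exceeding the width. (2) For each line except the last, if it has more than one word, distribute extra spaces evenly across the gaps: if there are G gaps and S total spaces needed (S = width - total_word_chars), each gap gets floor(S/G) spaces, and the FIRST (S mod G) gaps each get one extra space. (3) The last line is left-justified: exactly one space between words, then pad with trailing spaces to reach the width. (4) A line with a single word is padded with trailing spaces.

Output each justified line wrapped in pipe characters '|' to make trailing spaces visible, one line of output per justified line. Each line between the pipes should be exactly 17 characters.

Line 1: ['bean', 'architect'] (min_width=14, slack=3)
Line 2: ['happy', 'bird', 'bread'] (min_width=16, slack=1)
Line 3: ['machine', 'silver'] (min_width=14, slack=3)
Line 4: ['north', 'network'] (min_width=13, slack=4)

Answer: |bean    architect|
|happy  bird bread|
|machine    silver|
|north network    |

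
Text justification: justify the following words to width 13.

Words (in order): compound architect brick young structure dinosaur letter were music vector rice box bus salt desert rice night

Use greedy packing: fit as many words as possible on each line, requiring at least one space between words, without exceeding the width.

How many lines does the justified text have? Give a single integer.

Line 1: ['compound'] (min_width=8, slack=5)
Line 2: ['architect'] (min_width=9, slack=4)
Line 3: ['brick', 'young'] (min_width=11, slack=2)
Line 4: ['structure'] (min_width=9, slack=4)
Line 5: ['dinosaur'] (min_width=8, slack=5)
Line 6: ['letter', 'were'] (min_width=11, slack=2)
Line 7: ['music', 'vector'] (min_width=12, slack=1)
Line 8: ['rice', 'box', 'bus'] (min_width=12, slack=1)
Line 9: ['salt', 'desert'] (min_width=11, slack=2)
Line 10: ['rice', 'night'] (min_width=10, slack=3)
Total lines: 10

Answer: 10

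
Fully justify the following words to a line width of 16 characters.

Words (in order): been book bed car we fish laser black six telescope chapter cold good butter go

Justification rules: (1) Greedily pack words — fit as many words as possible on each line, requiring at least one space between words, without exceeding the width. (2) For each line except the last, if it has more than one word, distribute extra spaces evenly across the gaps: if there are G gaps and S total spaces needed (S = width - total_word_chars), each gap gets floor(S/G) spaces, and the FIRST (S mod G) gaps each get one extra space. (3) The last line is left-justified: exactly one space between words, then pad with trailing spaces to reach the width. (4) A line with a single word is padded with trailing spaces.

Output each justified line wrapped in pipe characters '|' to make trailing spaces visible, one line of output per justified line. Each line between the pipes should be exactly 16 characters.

Answer: |been   book  bed|
|car    we   fish|
|laser  black six|
|telescope       |
|chapter     cold|
|good butter go  |

Derivation:
Line 1: ['been', 'book', 'bed'] (min_width=13, slack=3)
Line 2: ['car', 'we', 'fish'] (min_width=11, slack=5)
Line 3: ['laser', 'black', 'six'] (min_width=15, slack=1)
Line 4: ['telescope'] (min_width=9, slack=7)
Line 5: ['chapter', 'cold'] (min_width=12, slack=4)
Line 6: ['good', 'butter', 'go'] (min_width=14, slack=2)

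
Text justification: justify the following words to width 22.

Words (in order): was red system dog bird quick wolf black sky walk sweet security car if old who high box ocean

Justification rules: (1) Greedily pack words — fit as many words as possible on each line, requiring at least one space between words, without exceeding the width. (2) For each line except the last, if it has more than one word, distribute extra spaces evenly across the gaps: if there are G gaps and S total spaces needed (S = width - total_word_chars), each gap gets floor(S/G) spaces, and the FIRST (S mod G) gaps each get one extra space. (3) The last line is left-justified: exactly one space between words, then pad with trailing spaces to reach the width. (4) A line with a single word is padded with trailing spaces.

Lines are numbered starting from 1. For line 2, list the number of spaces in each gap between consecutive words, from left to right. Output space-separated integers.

Line 1: ['was', 'red', 'system', 'dog'] (min_width=18, slack=4)
Line 2: ['bird', 'quick', 'wolf', 'black'] (min_width=21, slack=1)
Line 3: ['sky', 'walk', 'sweet'] (min_width=14, slack=8)
Line 4: ['security', 'car', 'if', 'old'] (min_width=19, slack=3)
Line 5: ['who', 'high', 'box', 'ocean'] (min_width=18, slack=4)

Answer: 2 1 1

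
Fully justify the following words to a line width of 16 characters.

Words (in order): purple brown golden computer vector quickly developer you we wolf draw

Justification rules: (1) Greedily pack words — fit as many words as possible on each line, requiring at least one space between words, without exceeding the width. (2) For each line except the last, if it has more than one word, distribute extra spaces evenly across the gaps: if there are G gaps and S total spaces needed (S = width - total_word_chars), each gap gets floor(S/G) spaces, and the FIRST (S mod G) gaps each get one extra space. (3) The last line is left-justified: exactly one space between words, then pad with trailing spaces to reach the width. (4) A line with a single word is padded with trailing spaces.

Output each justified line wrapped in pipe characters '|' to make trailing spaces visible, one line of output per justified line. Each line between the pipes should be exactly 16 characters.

Line 1: ['purple', 'brown'] (min_width=12, slack=4)
Line 2: ['golden', 'computer'] (min_width=15, slack=1)
Line 3: ['vector', 'quickly'] (min_width=14, slack=2)
Line 4: ['developer', 'you', 'we'] (min_width=16, slack=0)
Line 5: ['wolf', 'draw'] (min_width=9, slack=7)

Answer: |purple     brown|
|golden  computer|
|vector   quickly|
|developer you we|
|wolf draw       |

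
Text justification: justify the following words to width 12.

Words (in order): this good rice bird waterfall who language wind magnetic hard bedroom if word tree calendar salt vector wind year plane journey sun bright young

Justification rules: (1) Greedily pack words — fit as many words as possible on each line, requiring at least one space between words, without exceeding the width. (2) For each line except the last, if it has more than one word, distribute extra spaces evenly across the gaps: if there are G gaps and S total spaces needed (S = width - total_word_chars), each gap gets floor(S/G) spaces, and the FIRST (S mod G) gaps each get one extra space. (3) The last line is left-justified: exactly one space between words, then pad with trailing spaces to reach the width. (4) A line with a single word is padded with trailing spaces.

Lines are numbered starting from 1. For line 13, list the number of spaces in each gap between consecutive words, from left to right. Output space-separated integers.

Answer: 2

Derivation:
Line 1: ['this', 'good'] (min_width=9, slack=3)
Line 2: ['rice', 'bird'] (min_width=9, slack=3)
Line 3: ['waterfall'] (min_width=9, slack=3)
Line 4: ['who', 'language'] (min_width=12, slack=0)
Line 5: ['wind'] (min_width=4, slack=8)
Line 6: ['magnetic'] (min_width=8, slack=4)
Line 7: ['hard', 'bedroom'] (min_width=12, slack=0)
Line 8: ['if', 'word', 'tree'] (min_width=12, slack=0)
Line 9: ['calendar'] (min_width=8, slack=4)
Line 10: ['salt', 'vector'] (min_width=11, slack=1)
Line 11: ['wind', 'year'] (min_width=9, slack=3)
Line 12: ['plane'] (min_width=5, slack=7)
Line 13: ['journey', 'sun'] (min_width=11, slack=1)
Line 14: ['bright', 'young'] (min_width=12, slack=0)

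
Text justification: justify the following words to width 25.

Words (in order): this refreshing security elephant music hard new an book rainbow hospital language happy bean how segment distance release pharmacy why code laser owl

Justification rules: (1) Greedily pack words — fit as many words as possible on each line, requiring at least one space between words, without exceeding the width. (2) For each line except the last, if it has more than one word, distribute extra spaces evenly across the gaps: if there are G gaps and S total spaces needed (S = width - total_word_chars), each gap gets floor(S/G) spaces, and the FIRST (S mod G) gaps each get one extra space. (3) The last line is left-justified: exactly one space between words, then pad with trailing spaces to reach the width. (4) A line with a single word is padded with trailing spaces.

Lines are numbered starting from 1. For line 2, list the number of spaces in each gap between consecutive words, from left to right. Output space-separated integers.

Line 1: ['this', 'refreshing', 'security'] (min_width=24, slack=1)
Line 2: ['elephant', 'music', 'hard', 'new'] (min_width=23, slack=2)
Line 3: ['an', 'book', 'rainbow', 'hospital'] (min_width=24, slack=1)
Line 4: ['language', 'happy', 'bean', 'how'] (min_width=23, slack=2)
Line 5: ['segment', 'distance', 'release'] (min_width=24, slack=1)
Line 6: ['pharmacy', 'why', 'code', 'laser'] (min_width=23, slack=2)
Line 7: ['owl'] (min_width=3, slack=22)

Answer: 2 2 1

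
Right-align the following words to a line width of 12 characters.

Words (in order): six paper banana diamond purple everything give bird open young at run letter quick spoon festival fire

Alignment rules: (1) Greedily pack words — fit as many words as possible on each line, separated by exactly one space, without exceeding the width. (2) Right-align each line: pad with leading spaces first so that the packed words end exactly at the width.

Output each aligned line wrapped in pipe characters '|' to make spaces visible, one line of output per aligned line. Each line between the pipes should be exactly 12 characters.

Answer: |   six paper|
|      banana|
|     diamond|
|      purple|
|  everything|
|   give bird|
|  open young|
|      at run|
|letter quick|
|       spoon|
|    festival|
|        fire|

Derivation:
Line 1: ['six', 'paper'] (min_width=9, slack=3)
Line 2: ['banana'] (min_width=6, slack=6)
Line 3: ['diamond'] (min_width=7, slack=5)
Line 4: ['purple'] (min_width=6, slack=6)
Line 5: ['everything'] (min_width=10, slack=2)
Line 6: ['give', 'bird'] (min_width=9, slack=3)
Line 7: ['open', 'young'] (min_width=10, slack=2)
Line 8: ['at', 'run'] (min_width=6, slack=6)
Line 9: ['letter', 'quick'] (min_width=12, slack=0)
Line 10: ['spoon'] (min_width=5, slack=7)
Line 11: ['festival'] (min_width=8, slack=4)
Line 12: ['fire'] (min_width=4, slack=8)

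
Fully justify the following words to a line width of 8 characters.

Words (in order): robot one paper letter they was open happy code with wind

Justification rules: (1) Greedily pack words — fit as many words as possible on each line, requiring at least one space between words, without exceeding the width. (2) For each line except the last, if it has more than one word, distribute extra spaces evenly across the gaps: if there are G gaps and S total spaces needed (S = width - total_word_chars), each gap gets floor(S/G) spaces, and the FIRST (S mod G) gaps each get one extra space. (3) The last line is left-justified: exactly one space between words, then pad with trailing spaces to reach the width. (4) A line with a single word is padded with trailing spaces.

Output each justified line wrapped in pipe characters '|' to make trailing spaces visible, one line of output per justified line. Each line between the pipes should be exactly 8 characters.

Answer: |robot   |
|one     |
|paper   |
|letter  |
|they was|
|open    |
|happy   |
|code    |
|with    |
|wind    |

Derivation:
Line 1: ['robot'] (min_width=5, slack=3)
Line 2: ['one'] (min_width=3, slack=5)
Line 3: ['paper'] (min_width=5, slack=3)
Line 4: ['letter'] (min_width=6, slack=2)
Line 5: ['they', 'was'] (min_width=8, slack=0)
Line 6: ['open'] (min_width=4, slack=4)
Line 7: ['happy'] (min_width=5, slack=3)
Line 8: ['code'] (min_width=4, slack=4)
Line 9: ['with'] (min_width=4, slack=4)
Line 10: ['wind'] (min_width=4, slack=4)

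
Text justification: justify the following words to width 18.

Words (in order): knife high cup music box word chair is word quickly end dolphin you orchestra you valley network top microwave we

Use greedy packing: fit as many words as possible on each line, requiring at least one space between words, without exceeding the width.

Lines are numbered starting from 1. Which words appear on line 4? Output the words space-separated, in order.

Answer: quickly end

Derivation:
Line 1: ['knife', 'high', 'cup'] (min_width=14, slack=4)
Line 2: ['music', 'box', 'word'] (min_width=14, slack=4)
Line 3: ['chair', 'is', 'word'] (min_width=13, slack=5)
Line 4: ['quickly', 'end'] (min_width=11, slack=7)
Line 5: ['dolphin', 'you'] (min_width=11, slack=7)
Line 6: ['orchestra', 'you'] (min_width=13, slack=5)
Line 7: ['valley', 'network', 'top'] (min_width=18, slack=0)
Line 8: ['microwave', 'we'] (min_width=12, slack=6)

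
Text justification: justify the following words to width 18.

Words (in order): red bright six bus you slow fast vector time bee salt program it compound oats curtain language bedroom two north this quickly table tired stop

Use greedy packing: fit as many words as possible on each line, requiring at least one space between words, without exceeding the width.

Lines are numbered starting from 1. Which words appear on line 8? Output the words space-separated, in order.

Line 1: ['red', 'bright', 'six', 'bus'] (min_width=18, slack=0)
Line 2: ['you', 'slow', 'fast'] (min_width=13, slack=5)
Line 3: ['vector', 'time', 'bee'] (min_width=15, slack=3)
Line 4: ['salt', 'program', 'it'] (min_width=15, slack=3)
Line 5: ['compound', 'oats'] (min_width=13, slack=5)
Line 6: ['curtain', 'language'] (min_width=16, slack=2)
Line 7: ['bedroom', 'two', 'north'] (min_width=17, slack=1)
Line 8: ['this', 'quickly', 'table'] (min_width=18, slack=0)
Line 9: ['tired', 'stop'] (min_width=10, slack=8)

Answer: this quickly table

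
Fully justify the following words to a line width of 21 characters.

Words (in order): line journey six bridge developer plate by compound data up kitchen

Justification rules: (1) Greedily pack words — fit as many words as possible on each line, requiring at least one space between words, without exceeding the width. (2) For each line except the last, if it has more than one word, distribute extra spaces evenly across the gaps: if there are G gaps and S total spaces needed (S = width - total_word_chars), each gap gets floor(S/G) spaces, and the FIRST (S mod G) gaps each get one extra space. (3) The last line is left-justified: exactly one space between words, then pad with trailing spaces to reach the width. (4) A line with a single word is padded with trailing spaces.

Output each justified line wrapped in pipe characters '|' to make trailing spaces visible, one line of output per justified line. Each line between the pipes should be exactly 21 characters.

Answer: |line    journey   six|
|bridge      developer|
|plate   by   compound|
|data up kitchen      |

Derivation:
Line 1: ['line', 'journey', 'six'] (min_width=16, slack=5)
Line 2: ['bridge', 'developer'] (min_width=16, slack=5)
Line 3: ['plate', 'by', 'compound'] (min_width=17, slack=4)
Line 4: ['data', 'up', 'kitchen'] (min_width=15, slack=6)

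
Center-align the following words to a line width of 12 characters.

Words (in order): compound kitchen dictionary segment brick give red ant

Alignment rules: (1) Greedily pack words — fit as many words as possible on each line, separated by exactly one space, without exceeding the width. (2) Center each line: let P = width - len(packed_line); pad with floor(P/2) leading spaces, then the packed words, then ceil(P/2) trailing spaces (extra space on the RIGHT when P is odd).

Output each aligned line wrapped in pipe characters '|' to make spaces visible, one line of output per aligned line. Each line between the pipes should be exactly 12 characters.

Answer: |  compound  |
|  kitchen   |
| dictionary |
|  segment   |
| brick give |
|  red ant   |

Derivation:
Line 1: ['compound'] (min_width=8, slack=4)
Line 2: ['kitchen'] (min_width=7, slack=5)
Line 3: ['dictionary'] (min_width=10, slack=2)
Line 4: ['segment'] (min_width=7, slack=5)
Line 5: ['brick', 'give'] (min_width=10, slack=2)
Line 6: ['red', 'ant'] (min_width=7, slack=5)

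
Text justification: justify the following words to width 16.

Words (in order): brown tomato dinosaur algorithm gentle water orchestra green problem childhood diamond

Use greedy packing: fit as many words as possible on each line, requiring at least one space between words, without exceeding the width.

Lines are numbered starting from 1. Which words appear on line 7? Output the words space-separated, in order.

Answer: diamond

Derivation:
Line 1: ['brown', 'tomato'] (min_width=12, slack=4)
Line 2: ['dinosaur'] (min_width=8, slack=8)
Line 3: ['algorithm', 'gentle'] (min_width=16, slack=0)
Line 4: ['water', 'orchestra'] (min_width=15, slack=1)
Line 5: ['green', 'problem'] (min_width=13, slack=3)
Line 6: ['childhood'] (min_width=9, slack=7)
Line 7: ['diamond'] (min_width=7, slack=9)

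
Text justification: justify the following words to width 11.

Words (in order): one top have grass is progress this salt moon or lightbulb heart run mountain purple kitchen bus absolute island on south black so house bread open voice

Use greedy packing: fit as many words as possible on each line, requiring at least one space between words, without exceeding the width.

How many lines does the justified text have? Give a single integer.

Line 1: ['one', 'top'] (min_width=7, slack=4)
Line 2: ['have', 'grass'] (min_width=10, slack=1)
Line 3: ['is', 'progress'] (min_width=11, slack=0)
Line 4: ['this', 'salt'] (min_width=9, slack=2)
Line 5: ['moon', 'or'] (min_width=7, slack=4)
Line 6: ['lightbulb'] (min_width=9, slack=2)
Line 7: ['heart', 'run'] (min_width=9, slack=2)
Line 8: ['mountain'] (min_width=8, slack=3)
Line 9: ['purple'] (min_width=6, slack=5)
Line 10: ['kitchen', 'bus'] (min_width=11, slack=0)
Line 11: ['absolute'] (min_width=8, slack=3)
Line 12: ['island', 'on'] (min_width=9, slack=2)
Line 13: ['south', 'black'] (min_width=11, slack=0)
Line 14: ['so', 'house'] (min_width=8, slack=3)
Line 15: ['bread', 'open'] (min_width=10, slack=1)
Line 16: ['voice'] (min_width=5, slack=6)
Total lines: 16

Answer: 16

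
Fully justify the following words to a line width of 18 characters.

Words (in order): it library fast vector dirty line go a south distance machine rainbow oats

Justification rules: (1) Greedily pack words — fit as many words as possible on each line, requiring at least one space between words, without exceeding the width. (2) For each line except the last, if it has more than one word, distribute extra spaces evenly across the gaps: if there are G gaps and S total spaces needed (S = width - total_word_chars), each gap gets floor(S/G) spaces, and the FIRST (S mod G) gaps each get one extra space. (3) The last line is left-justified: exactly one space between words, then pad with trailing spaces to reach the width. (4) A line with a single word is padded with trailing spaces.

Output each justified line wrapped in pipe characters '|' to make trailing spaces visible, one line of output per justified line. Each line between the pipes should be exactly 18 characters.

Answer: |it   library  fast|
|vector  dirty line|
|go     a     south|
|distance   machine|
|rainbow oats      |

Derivation:
Line 1: ['it', 'library', 'fast'] (min_width=15, slack=3)
Line 2: ['vector', 'dirty', 'line'] (min_width=17, slack=1)
Line 3: ['go', 'a', 'south'] (min_width=10, slack=8)
Line 4: ['distance', 'machine'] (min_width=16, slack=2)
Line 5: ['rainbow', 'oats'] (min_width=12, slack=6)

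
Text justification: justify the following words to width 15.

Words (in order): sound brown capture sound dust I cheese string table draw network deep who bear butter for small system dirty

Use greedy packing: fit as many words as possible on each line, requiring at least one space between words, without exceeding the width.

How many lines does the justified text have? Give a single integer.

Answer: 9

Derivation:
Line 1: ['sound', 'brown'] (min_width=11, slack=4)
Line 2: ['capture', 'sound'] (min_width=13, slack=2)
Line 3: ['dust', 'I', 'cheese'] (min_width=13, slack=2)
Line 4: ['string', 'table'] (min_width=12, slack=3)
Line 5: ['draw', 'network'] (min_width=12, slack=3)
Line 6: ['deep', 'who', 'bear'] (min_width=13, slack=2)
Line 7: ['butter', 'for'] (min_width=10, slack=5)
Line 8: ['small', 'system'] (min_width=12, slack=3)
Line 9: ['dirty'] (min_width=5, slack=10)
Total lines: 9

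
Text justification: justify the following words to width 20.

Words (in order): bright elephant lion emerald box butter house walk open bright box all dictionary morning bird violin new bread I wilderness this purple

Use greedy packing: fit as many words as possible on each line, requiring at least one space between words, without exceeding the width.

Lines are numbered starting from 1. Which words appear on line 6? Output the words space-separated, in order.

Answer: bird violin new

Derivation:
Line 1: ['bright', 'elephant', 'lion'] (min_width=20, slack=0)
Line 2: ['emerald', 'box', 'butter'] (min_width=18, slack=2)
Line 3: ['house', 'walk', 'open'] (min_width=15, slack=5)
Line 4: ['bright', 'box', 'all'] (min_width=14, slack=6)
Line 5: ['dictionary', 'morning'] (min_width=18, slack=2)
Line 6: ['bird', 'violin', 'new'] (min_width=15, slack=5)
Line 7: ['bread', 'I', 'wilderness'] (min_width=18, slack=2)
Line 8: ['this', 'purple'] (min_width=11, slack=9)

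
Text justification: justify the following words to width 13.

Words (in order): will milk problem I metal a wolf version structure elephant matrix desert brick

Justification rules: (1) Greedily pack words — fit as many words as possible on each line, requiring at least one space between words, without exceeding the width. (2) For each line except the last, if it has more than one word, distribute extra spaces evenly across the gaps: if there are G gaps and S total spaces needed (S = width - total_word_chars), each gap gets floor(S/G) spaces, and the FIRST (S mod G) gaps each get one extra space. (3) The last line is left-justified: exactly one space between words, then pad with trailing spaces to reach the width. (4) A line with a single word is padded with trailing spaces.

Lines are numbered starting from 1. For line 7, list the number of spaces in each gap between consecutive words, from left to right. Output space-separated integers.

Answer: 1

Derivation:
Line 1: ['will', 'milk'] (min_width=9, slack=4)
Line 2: ['problem', 'I'] (min_width=9, slack=4)
Line 3: ['metal', 'a', 'wolf'] (min_width=12, slack=1)
Line 4: ['version'] (min_width=7, slack=6)
Line 5: ['structure'] (min_width=9, slack=4)
Line 6: ['elephant'] (min_width=8, slack=5)
Line 7: ['matrix', 'desert'] (min_width=13, slack=0)
Line 8: ['brick'] (min_width=5, slack=8)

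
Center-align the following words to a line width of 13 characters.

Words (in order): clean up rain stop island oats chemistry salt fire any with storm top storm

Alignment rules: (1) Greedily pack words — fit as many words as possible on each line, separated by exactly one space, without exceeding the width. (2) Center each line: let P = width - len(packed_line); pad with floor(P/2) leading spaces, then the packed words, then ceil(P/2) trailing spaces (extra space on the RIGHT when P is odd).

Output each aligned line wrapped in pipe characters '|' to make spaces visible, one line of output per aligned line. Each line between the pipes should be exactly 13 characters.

Answer: |clean up rain|
| stop island |
|    oats     |
|  chemistry  |
|salt fire any|
| with storm  |
|  top storm  |

Derivation:
Line 1: ['clean', 'up', 'rain'] (min_width=13, slack=0)
Line 2: ['stop', 'island'] (min_width=11, slack=2)
Line 3: ['oats'] (min_width=4, slack=9)
Line 4: ['chemistry'] (min_width=9, slack=4)
Line 5: ['salt', 'fire', 'any'] (min_width=13, slack=0)
Line 6: ['with', 'storm'] (min_width=10, slack=3)
Line 7: ['top', 'storm'] (min_width=9, slack=4)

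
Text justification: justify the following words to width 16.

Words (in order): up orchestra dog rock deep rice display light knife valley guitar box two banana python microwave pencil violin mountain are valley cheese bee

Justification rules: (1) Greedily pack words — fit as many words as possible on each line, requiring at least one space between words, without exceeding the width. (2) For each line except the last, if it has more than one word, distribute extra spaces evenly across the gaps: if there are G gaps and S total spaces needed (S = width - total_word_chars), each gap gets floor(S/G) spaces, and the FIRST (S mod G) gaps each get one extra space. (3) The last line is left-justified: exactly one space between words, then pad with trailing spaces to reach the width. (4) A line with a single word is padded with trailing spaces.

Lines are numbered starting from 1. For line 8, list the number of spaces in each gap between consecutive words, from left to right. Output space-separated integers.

Answer: 2

Derivation:
Line 1: ['up', 'orchestra', 'dog'] (min_width=16, slack=0)
Line 2: ['rock', 'deep', 'rice'] (min_width=14, slack=2)
Line 3: ['display', 'light'] (min_width=13, slack=3)
Line 4: ['knife', 'valley'] (min_width=12, slack=4)
Line 5: ['guitar', 'box', 'two'] (min_width=14, slack=2)
Line 6: ['banana', 'python'] (min_width=13, slack=3)
Line 7: ['microwave', 'pencil'] (min_width=16, slack=0)
Line 8: ['violin', 'mountain'] (min_width=15, slack=1)
Line 9: ['are', 'valley'] (min_width=10, slack=6)
Line 10: ['cheese', 'bee'] (min_width=10, slack=6)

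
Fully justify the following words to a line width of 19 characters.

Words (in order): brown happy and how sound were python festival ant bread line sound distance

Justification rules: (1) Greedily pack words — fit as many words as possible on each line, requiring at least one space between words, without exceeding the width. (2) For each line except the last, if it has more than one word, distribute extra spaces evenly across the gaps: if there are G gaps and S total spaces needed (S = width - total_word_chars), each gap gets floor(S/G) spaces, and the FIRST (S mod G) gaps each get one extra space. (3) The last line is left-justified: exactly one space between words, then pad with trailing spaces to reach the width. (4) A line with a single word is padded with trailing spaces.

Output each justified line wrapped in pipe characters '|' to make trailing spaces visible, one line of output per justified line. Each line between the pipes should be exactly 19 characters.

Answer: |brown happy and how|
|sound  were  python|
|festival  ant bread|
|line sound distance|

Derivation:
Line 1: ['brown', 'happy', 'and', 'how'] (min_width=19, slack=0)
Line 2: ['sound', 'were', 'python'] (min_width=17, slack=2)
Line 3: ['festival', 'ant', 'bread'] (min_width=18, slack=1)
Line 4: ['line', 'sound', 'distance'] (min_width=19, slack=0)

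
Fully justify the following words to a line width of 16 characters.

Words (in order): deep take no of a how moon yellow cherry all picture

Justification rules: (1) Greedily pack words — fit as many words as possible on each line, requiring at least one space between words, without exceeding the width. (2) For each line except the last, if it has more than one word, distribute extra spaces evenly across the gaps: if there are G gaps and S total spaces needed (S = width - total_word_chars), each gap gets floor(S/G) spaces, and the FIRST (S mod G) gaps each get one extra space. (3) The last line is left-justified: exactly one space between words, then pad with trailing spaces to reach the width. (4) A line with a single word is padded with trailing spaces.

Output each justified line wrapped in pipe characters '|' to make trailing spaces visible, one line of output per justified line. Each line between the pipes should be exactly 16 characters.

Answer: |deep  take no of|
|a    how    moon|
|yellow    cherry|
|all picture     |

Derivation:
Line 1: ['deep', 'take', 'no', 'of'] (min_width=15, slack=1)
Line 2: ['a', 'how', 'moon'] (min_width=10, slack=6)
Line 3: ['yellow', 'cherry'] (min_width=13, slack=3)
Line 4: ['all', 'picture'] (min_width=11, slack=5)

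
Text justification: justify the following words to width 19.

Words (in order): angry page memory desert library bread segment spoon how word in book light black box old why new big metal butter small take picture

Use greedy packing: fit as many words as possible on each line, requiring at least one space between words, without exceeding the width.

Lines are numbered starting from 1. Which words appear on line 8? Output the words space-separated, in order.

Line 1: ['angry', 'page', 'memory'] (min_width=17, slack=2)
Line 2: ['desert', 'library'] (min_width=14, slack=5)
Line 3: ['bread', 'segment', 'spoon'] (min_width=19, slack=0)
Line 4: ['how', 'word', 'in', 'book'] (min_width=16, slack=3)
Line 5: ['light', 'black', 'box', 'old'] (min_width=19, slack=0)
Line 6: ['why', 'new', 'big', 'metal'] (min_width=17, slack=2)
Line 7: ['butter', 'small', 'take'] (min_width=17, slack=2)
Line 8: ['picture'] (min_width=7, slack=12)

Answer: picture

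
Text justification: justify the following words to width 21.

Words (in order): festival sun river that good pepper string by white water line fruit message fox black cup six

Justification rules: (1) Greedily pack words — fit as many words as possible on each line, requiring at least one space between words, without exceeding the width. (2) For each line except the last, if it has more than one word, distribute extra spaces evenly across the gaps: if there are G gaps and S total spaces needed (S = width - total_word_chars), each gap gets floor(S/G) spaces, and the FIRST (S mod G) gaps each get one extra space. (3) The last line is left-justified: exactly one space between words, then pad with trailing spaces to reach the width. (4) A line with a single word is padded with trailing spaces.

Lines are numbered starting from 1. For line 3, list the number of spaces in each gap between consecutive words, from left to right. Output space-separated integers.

Line 1: ['festival', 'sun', 'river'] (min_width=18, slack=3)
Line 2: ['that', 'good', 'pepper'] (min_width=16, slack=5)
Line 3: ['string', 'by', 'white', 'water'] (min_width=21, slack=0)
Line 4: ['line', 'fruit', 'message'] (min_width=18, slack=3)
Line 5: ['fox', 'black', 'cup', 'six'] (min_width=17, slack=4)

Answer: 1 1 1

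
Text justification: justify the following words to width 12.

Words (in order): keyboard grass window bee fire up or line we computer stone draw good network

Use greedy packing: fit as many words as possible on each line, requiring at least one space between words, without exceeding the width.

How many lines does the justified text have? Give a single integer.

Line 1: ['keyboard'] (min_width=8, slack=4)
Line 2: ['grass', 'window'] (min_width=12, slack=0)
Line 3: ['bee', 'fire', 'up'] (min_width=11, slack=1)
Line 4: ['or', 'line', 'we'] (min_width=10, slack=2)
Line 5: ['computer'] (min_width=8, slack=4)
Line 6: ['stone', 'draw'] (min_width=10, slack=2)
Line 7: ['good', 'network'] (min_width=12, slack=0)
Total lines: 7

Answer: 7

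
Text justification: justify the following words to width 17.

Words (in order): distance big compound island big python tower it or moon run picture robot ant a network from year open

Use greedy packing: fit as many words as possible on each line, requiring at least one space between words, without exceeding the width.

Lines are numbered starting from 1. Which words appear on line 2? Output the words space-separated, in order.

Answer: compound island

Derivation:
Line 1: ['distance', 'big'] (min_width=12, slack=5)
Line 2: ['compound', 'island'] (min_width=15, slack=2)
Line 3: ['big', 'python', 'tower'] (min_width=16, slack=1)
Line 4: ['it', 'or', 'moon', 'run'] (min_width=14, slack=3)
Line 5: ['picture', 'robot', 'ant'] (min_width=17, slack=0)
Line 6: ['a', 'network', 'from'] (min_width=14, slack=3)
Line 7: ['year', 'open'] (min_width=9, slack=8)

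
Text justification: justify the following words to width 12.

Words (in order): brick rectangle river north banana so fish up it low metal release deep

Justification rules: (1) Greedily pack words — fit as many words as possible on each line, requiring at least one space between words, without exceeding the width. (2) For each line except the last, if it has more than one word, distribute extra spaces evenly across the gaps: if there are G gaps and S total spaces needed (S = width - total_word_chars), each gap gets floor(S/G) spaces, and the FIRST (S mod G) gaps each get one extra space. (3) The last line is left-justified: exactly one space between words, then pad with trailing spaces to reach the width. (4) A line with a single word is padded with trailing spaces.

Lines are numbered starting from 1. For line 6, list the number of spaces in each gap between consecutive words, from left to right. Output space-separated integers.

Line 1: ['brick'] (min_width=5, slack=7)
Line 2: ['rectangle'] (min_width=9, slack=3)
Line 3: ['river', 'north'] (min_width=11, slack=1)
Line 4: ['banana', 'so'] (min_width=9, slack=3)
Line 5: ['fish', 'up', 'it'] (min_width=10, slack=2)
Line 6: ['low', 'metal'] (min_width=9, slack=3)
Line 7: ['release', 'deep'] (min_width=12, slack=0)

Answer: 4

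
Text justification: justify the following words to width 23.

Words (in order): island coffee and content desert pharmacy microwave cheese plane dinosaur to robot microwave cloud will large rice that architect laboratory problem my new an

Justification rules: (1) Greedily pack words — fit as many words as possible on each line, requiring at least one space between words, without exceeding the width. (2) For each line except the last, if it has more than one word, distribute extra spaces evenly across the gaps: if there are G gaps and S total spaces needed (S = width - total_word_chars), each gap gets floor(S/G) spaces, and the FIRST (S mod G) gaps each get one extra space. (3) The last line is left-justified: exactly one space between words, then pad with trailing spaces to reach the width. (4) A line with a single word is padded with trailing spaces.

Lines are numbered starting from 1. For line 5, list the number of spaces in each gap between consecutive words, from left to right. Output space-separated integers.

Line 1: ['island', 'coffee', 'and'] (min_width=17, slack=6)
Line 2: ['content', 'desert', 'pharmacy'] (min_width=23, slack=0)
Line 3: ['microwave', 'cheese', 'plane'] (min_width=22, slack=1)
Line 4: ['dinosaur', 'to', 'robot'] (min_width=17, slack=6)
Line 5: ['microwave', 'cloud', 'will'] (min_width=20, slack=3)
Line 6: ['large', 'rice', 'that'] (min_width=15, slack=8)
Line 7: ['architect', 'laboratory'] (min_width=20, slack=3)
Line 8: ['problem', 'my', 'new', 'an'] (min_width=17, slack=6)

Answer: 3 2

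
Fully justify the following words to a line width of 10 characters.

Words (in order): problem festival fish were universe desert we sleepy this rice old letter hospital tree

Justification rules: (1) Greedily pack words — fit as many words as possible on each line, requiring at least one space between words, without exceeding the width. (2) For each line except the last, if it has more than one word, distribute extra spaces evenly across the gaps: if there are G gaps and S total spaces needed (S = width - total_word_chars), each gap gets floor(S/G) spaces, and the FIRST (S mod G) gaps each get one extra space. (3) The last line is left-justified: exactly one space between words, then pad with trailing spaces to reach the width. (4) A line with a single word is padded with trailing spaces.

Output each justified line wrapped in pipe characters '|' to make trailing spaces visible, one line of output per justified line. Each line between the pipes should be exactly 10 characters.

Line 1: ['problem'] (min_width=7, slack=3)
Line 2: ['festival'] (min_width=8, slack=2)
Line 3: ['fish', 'were'] (min_width=9, slack=1)
Line 4: ['universe'] (min_width=8, slack=2)
Line 5: ['desert', 'we'] (min_width=9, slack=1)
Line 6: ['sleepy'] (min_width=6, slack=4)
Line 7: ['this', 'rice'] (min_width=9, slack=1)
Line 8: ['old', 'letter'] (min_width=10, slack=0)
Line 9: ['hospital'] (min_width=8, slack=2)
Line 10: ['tree'] (min_width=4, slack=6)

Answer: |problem   |
|festival  |
|fish  were|
|universe  |
|desert  we|
|sleepy    |
|this  rice|
|old letter|
|hospital  |
|tree      |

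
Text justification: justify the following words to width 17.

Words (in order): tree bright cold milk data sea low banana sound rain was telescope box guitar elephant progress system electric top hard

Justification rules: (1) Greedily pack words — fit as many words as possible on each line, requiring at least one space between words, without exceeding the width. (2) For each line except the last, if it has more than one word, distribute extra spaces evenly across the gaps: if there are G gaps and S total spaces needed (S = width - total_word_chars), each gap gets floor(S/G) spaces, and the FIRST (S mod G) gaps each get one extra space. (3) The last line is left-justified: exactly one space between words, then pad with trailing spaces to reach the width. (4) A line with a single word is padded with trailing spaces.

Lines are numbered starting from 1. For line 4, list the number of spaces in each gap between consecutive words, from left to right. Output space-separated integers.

Answer: 1 1

Derivation:
Line 1: ['tree', 'bright', 'cold'] (min_width=16, slack=1)
Line 2: ['milk', 'data', 'sea', 'low'] (min_width=17, slack=0)
Line 3: ['banana', 'sound', 'rain'] (min_width=17, slack=0)
Line 4: ['was', 'telescope', 'box'] (min_width=17, slack=0)
Line 5: ['guitar', 'elephant'] (min_width=15, slack=2)
Line 6: ['progress', 'system'] (min_width=15, slack=2)
Line 7: ['electric', 'top', 'hard'] (min_width=17, slack=0)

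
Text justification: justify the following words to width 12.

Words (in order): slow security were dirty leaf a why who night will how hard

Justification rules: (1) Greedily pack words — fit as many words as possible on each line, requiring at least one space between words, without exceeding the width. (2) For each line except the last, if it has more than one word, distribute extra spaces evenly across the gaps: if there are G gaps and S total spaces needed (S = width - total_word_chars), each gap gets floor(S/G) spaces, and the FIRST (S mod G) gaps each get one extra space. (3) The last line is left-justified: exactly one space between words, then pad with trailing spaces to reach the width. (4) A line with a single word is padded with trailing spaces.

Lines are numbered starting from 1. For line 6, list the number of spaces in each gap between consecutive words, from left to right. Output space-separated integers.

Answer: 5

Derivation:
Line 1: ['slow'] (min_width=4, slack=8)
Line 2: ['security'] (min_width=8, slack=4)
Line 3: ['were', 'dirty'] (min_width=10, slack=2)
Line 4: ['leaf', 'a', 'why'] (min_width=10, slack=2)
Line 5: ['who', 'night'] (min_width=9, slack=3)
Line 6: ['will', 'how'] (min_width=8, slack=4)
Line 7: ['hard'] (min_width=4, slack=8)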